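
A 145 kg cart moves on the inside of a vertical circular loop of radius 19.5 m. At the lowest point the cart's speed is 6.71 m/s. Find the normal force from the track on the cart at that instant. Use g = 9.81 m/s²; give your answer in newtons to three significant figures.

At the lowest point, N points up (toward the centre) and the weight mg points down (away from the centre), so the net inward force is N − mg = mv²/r.
N = m(v²/r + g) = 145 × ((6.71)²/19.5 + 9.81) = 145 × (2.309 + 9.81) = 145 × 12.12 = 1757 N.

1760 N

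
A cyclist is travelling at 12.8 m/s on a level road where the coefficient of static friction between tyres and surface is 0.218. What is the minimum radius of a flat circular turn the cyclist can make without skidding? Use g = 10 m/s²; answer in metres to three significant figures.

At the limit, μ_s m g = m v²/r, so r_min = v²/(μ_s g) = (12.8)²/(0.218 × 10.0) = 163.8/2.180 = 75.16 m.

75.2 m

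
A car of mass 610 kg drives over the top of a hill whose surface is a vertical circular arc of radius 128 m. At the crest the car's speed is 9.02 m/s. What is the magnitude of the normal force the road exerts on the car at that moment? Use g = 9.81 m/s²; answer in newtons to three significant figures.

5600 N

At the crest the centripetal acceleration points downward (toward the centre of the arc), so mg − N = mv²/r.
N = m(g − v²/r) = 610 × (9.81 − (9.02)²/128) = 610 × (9.81 − 0.6356) = 610 × 9.174 = 5596 N.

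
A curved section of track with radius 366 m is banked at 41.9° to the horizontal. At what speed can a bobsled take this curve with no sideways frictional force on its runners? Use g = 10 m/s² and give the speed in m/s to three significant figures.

On a frictionless banked curve, N sinθ = mv²/r and N cosθ = mg, so tanθ = v²/(rg).
v = √(r g tanθ) = √(366 × 10.0 × tan 41.9°) = √(366 × 10.0 × 0.8972) = √3284 = 57.31 m/s.

57.3 m/s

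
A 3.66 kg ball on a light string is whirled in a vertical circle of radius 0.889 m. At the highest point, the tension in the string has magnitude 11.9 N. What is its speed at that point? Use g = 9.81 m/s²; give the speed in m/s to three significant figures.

At the top, T + mg = mv²/r, so v = √(r(T/m + g)) = √(0.889 × (11.9/3.66 + 9.81)) = √(0.889 × 13.06) = √11.61 = 3.408 m/s.

3.41 m/s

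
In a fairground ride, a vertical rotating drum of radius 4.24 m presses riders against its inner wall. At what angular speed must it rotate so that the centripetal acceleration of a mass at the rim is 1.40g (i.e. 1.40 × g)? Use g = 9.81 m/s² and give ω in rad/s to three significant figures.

Centripetal acceleration a_c = ω²r. Setting ω²r = 1.40g:
ω = √(1.40g / r) = √(1.40 × 9.81 / 4.24) = √3.239 = 1.800 rad/s.

1.80 rad/s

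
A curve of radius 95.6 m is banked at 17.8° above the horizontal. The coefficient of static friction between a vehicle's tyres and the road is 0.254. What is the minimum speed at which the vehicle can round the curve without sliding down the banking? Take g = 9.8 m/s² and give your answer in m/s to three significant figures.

7.62 m/s

At the minimum speed, friction acts up the slope at its limiting value f = μN. Radially (horizontal, toward centre): N sinθ − μN cosθ = mv²/r. Vertically: N cosθ + μN sinθ = mg.
Dividing: v² = r g (sinθ − μcosθ)/(cosθ + μsinθ).
sinθ − μcosθ = 0.3057 − 0.254×0.9521 = 0.06385; cosθ + μsinθ = 0.9521 + 0.254×0.3057 = 1.030.
v² = 95.6 × 9.8 × 0.06385/1.030 = 58.09 m²/s², so v = 7.622 m/s.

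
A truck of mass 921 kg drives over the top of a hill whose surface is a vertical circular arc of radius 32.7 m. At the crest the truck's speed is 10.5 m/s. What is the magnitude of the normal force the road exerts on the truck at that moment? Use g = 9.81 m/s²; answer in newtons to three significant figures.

At the crest the centripetal acceleration points downward (toward the centre of the arc), so mg − N = mv²/r.
N = m(g − v²/r) = 921 × (9.81 − (10.5)²/32.7) = 921 × (9.81 − 3.372) = 921 × 6.438 = 5930 N.

5930 N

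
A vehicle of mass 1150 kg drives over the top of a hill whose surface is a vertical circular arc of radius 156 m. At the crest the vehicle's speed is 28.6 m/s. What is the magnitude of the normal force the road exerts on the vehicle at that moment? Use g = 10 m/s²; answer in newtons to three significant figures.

5470 N

At the crest the centripetal acceleration points downward (toward the centre of the arc), so mg − N = mv²/r.
N = m(g − v²/r) = 1150 × (10.0 − (28.6)²/156) = 1150 × (10.0 − 5.243) = 1150 × 4.757 = 5470 N.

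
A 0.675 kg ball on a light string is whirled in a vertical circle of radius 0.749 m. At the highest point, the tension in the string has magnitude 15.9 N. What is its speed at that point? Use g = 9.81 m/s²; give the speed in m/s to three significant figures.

At the top, T + mg = mv²/r, so v = √(r(T/m + g)) = √(0.749 × (15.9/0.675 + 9.81)) = √(0.749 × 33.37) = √24.99 = 4.999 m/s.

5.00 m/s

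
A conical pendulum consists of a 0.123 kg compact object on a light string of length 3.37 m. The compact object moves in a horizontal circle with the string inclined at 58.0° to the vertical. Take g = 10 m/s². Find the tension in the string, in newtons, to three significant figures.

2.32 N

Vertically the bob has no acceleration, so T cosθ = mg.
T = mg/cosθ = 0.123 × 10.0 / cos 58.0° = 1.230/0.5299 = 2.321 N.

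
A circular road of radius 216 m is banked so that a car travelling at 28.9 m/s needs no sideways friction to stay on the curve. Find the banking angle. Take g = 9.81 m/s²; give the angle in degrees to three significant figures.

With no friction, the horizontal component of the normal force provides the centripetal force: N sinθ = mv²/r, while N cosθ = mg vertically.
Dividing: tanθ = v²/(r g) = (28.9)²/(216 × 9.81) = 835.2/2119 = 0.3942.
θ = arctan(0.3942) = 21.51°.

21.5°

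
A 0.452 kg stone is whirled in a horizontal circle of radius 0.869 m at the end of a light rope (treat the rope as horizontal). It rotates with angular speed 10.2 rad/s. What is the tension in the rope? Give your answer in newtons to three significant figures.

v = ωr = 10.2 × 0.869 = 8.864 m/s.
The tension is the only horizontal force, so it supplies the full centripetal force: T = m v²/r = 0.452 × (8.864)²/0.869 = 0.452 × 78.57/0.869 = 40.87 N.

40.9 N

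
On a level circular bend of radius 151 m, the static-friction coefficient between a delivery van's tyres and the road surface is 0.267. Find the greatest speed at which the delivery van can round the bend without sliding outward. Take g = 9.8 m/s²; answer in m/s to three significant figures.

19.9 m/s

The only inward force on a level bend is static friction, so at the limit f_s = μ_s N = μ_s m g = m v²/r.
Mass cancels: v_max = √(μ_s g r) = √(0.267 × 9.8 × 151) = √395.1 = 19.88 m/s.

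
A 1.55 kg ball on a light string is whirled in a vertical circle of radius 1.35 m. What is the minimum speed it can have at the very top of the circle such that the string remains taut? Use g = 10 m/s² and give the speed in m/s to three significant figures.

At the highest point the centre is directly below, so both the weight and T act inward: T + mg = mv²/r.
At minimum speed T → 0, so mg = mv_min²/r ⇒ v_min = √(g r) = √(10.0 × 1.35) = 3.674 m/s.

3.67 m/s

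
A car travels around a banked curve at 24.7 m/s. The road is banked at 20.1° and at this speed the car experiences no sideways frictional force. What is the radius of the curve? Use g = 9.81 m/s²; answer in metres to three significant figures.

Frictionless banking: tanθ = v²/(rg), so r = v²/(g tanθ).
r = (24.7)²/(9.81 × tan 20.1°) = 610.1/(9.81 × 0.3659) = 610.1/3.590 = 169.9 m.

170 m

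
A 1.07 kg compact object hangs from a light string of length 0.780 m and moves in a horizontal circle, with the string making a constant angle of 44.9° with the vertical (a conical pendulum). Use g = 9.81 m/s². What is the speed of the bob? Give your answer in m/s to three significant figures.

The radius of the circle is r = L sinθ = 0.780 × sin 44.9° = 0.5506 m.
Horizontally T sinθ = mv²/r and vertically T cosθ = mg, so tanθ = v²/(rg).
v = √(r g tanθ) = √(0.5506 × 9.81 × 0.9965) = √5.382 = 2.320 m/s.

2.32 m/s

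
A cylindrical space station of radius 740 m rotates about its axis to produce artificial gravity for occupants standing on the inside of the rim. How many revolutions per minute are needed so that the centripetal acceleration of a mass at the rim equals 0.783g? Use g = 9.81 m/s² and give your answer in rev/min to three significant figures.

0.973 rev/min

Require ω²r = 0.783g, so ω = √(0.783 × 9.81/740) = 0.1019 rad/s.
In rev/min: ω × 60/(2π) = 0.1019 × 60/(2π) = 0.9729 rev/min.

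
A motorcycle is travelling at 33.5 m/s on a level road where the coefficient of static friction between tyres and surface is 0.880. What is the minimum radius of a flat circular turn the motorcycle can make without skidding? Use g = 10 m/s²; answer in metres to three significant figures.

At the limit, μ_s m g = m v²/r, so r_min = v²/(μ_s g) = (33.5)²/(0.880 × 10.0) = 1122/8.800 = 127.5 m.

128 m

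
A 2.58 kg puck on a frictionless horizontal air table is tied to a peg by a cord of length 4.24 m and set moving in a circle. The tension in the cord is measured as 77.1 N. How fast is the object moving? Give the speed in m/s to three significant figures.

T = m v²/r ⇒ v = √(T r / m) = √(77.1 × 4.24 / 2.58) = √126.7 = 11.26 m/s.

11.3 m/s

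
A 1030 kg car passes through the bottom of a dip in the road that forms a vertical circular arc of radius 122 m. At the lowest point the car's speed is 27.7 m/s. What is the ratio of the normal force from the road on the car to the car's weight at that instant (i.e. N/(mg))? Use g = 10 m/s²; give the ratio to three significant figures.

1.63

At the bottom, N − mg = mv²/r, so N = m(v²/r + g) and N/(mg) = v²/(rg) + 1 = (27.7)²/(122 × 10.0) + 1 = 0.6289 + 1 = 1.629.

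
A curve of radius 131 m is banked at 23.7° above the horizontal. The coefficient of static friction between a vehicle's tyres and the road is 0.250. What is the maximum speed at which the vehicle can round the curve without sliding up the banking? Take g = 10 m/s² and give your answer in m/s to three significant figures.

At the maximum speed, friction acts down the slope at its limiting value f = μN. Radially (horizontal, toward centre): N sinθ + μN cosθ = mv²/r. Vertically: N cosθ − μN sinθ = mg.
Dividing: v² = r g (sinθ + μcosθ)/(cosθ − μsinθ).
sinθ + μcosθ = 0.4019 + 0.250×0.9157 = 0.6309; cosθ − μsinθ = 0.9157 − 0.250×0.4019 = 0.8152.
v² = 131 × 10.0 × 0.6309/0.8152 = 1014 m²/s², so v = 31.84 m/s.

31.8 m/s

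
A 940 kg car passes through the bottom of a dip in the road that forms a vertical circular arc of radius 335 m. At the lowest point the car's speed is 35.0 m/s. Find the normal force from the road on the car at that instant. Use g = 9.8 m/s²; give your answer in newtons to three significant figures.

12600 N

At the lowest point, N points up (toward the centre) and the weight mg points down (away from the centre), so the net inward force is N − mg = mv²/r.
N = m(v²/r + g) = 940 × ((35.0)²/335 + 9.8) = 940 × (3.657 + 9.8) = 940 × 13.46 = 12650 N.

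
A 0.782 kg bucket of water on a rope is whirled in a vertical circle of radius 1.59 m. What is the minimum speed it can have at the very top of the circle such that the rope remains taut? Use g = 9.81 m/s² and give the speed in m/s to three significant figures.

3.95 m/s

At the highest point the centre is directly below, so both the weight and T act inward: T + mg = mv²/r.
At minimum speed T → 0, so mg = mv_min²/r ⇒ v_min = √(g r) = √(9.81 × 1.59) = 3.949 m/s.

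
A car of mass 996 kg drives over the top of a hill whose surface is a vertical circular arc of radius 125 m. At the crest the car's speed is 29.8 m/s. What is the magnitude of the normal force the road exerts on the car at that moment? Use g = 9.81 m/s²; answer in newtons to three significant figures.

2690 N

At the crest the centripetal acceleration points downward (toward the centre of the arc), so mg − N = mv²/r.
N = m(g − v²/r) = 996 × (9.81 − (29.8)²/125) = 996 × (9.81 − 7.104) = 996 × 2.706 = 2695 N.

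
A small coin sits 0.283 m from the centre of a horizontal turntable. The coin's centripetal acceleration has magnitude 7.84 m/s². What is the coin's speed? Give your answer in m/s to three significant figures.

a_c = v²/r ⇒ v = √(a_c · r) = √(7.84 × 0.283) = √2.219 = 1.490 m/s.

1.49 m/s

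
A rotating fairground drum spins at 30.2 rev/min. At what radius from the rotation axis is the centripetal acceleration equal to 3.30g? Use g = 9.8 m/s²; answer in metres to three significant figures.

3.23 m

ω = 30.2 rev/min × 2π/60 = 3.163 rad/s.
a_c = ω²r = 3.30g ⇒ r = 3.30 × 9.8 / (3.163)² = 32.34/10.00 = 3.233 m.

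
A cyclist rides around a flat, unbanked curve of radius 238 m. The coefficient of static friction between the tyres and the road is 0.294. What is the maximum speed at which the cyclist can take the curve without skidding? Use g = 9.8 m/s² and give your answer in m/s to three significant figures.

26.2 m/s

The only inward force on a level bend is static friction, so at the limit f_s = μ_s N = μ_s m g = m v²/r.
Mass cancels: v_max = √(μ_s g r) = √(0.294 × 9.8 × 238) = √685.7 = 26.19 m/s.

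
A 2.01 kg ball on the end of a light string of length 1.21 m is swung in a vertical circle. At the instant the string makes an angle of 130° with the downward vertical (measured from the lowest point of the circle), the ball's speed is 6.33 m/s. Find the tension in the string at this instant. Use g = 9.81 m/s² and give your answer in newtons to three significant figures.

53.9 N

Take the radial direction toward the centre of the circle as positive. The component of the weight along the string toward the centre is −mg cos φ (φ measured from the bottom), so Newton's second law along the string gives T − mg cos φ = m v²/r.
cos 130° = -0.6428, so T = m(v²/r + g cos φ) = 2.01 × ((6.33)²/1.21 + 9.81 × -0.6428) = 2.01 × (33.11 + (-6.306)) = 2.01 × 26.81 = 53.89 N.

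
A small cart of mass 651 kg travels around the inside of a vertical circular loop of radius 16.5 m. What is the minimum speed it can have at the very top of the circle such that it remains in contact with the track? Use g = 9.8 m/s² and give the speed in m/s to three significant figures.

12.7 m/s

At the highest point the centre is directly below, so both the weight and N act inward: N + mg = mv²/r.
At minimum speed N → 0, so mg = mv_min²/r ⇒ v_min = √(g r) = √(9.8 × 16.5) = 12.72 m/s.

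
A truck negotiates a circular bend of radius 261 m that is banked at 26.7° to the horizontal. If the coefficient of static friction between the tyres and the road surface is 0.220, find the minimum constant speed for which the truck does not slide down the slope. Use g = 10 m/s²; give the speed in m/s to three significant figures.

At the minimum speed, friction acts up the slope at its limiting value f = μN. Radially (horizontal, toward centre): N sinθ − μN cosθ = mv²/r. Vertically: N cosθ + μN sinθ = mg.
Dividing: v² = r g (sinθ − μcosθ)/(cosθ + μsinθ).
sinθ − μcosθ = 0.4493 − 0.220×0.8934 = 0.2528; cosθ + μsinθ = 0.8934 + 0.220×0.4493 = 0.9922.
v² = 261 × 10.0 × 0.2528/0.9922 = 664.9 m²/s², so v = 25.79 m/s.

25.8 m/s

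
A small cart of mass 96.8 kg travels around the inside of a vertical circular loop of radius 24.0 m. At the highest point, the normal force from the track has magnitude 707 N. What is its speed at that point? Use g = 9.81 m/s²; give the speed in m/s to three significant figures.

20.3 m/s

At the top, N + mg = mv²/r, so v = √(r(N/m + g)) = √(24.0 × (707/96.8 + 9.81)) = √(24.0 × 17.11) = √410.7 = 20.27 m/s.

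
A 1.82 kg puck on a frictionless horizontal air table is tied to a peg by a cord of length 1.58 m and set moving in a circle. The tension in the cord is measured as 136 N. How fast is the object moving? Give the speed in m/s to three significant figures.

T = m v²/r ⇒ v = √(T r / m) = √(136 × 1.58 / 1.82) = √118.1 = 10.87 m/s.

10.9 m/s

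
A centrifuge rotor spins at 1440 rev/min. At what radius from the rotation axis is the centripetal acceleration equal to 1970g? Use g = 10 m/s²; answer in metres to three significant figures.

ω = 1440 rev/min × 2π/60 = 150.8 rad/s.
a_c = ω²r = 1970g ⇒ r = 1970 × 10.0 / (150.8)² = 19700/22740 = 0.8663 m.

0.866 m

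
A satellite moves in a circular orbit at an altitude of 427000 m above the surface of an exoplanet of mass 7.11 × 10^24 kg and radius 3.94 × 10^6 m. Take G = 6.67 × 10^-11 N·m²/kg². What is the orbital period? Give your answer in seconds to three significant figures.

r = R + h = 3.94 × 10^6 + 427000 = 4.367 × 10^6 m. Gravity provides the centripetal force: G M m / r² = m v² / r ⇒ v = √(GM/r) = 10420 m/s.
T = 2πr/v = 2π × 4.367 × 10^6 / 10420 = 2633 s.

2630 s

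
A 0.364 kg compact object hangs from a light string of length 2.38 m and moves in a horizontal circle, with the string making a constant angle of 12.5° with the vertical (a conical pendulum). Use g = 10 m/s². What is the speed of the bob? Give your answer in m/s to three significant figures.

The radius of the circle is r = L sinθ = 2.38 × sin 12.5° = 0.5151 m.
Horizontally T sinθ = mv²/r and vertically T cosθ = mg, so tanθ = v²/(rg).
v = √(r g tanθ) = √(0.5151 × 10.0 × 0.2217) = √1.142 = 1.069 m/s.

1.07 m/s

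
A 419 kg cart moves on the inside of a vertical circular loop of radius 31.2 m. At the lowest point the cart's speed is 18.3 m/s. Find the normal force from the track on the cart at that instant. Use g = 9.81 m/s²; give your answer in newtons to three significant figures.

At the lowest point, N points up (toward the centre) and the weight mg points down (away from the centre), so the net inward force is N − mg = mv²/r.
N = m(v²/r + g) = 419 × ((18.3)²/31.2 + 9.81) = 419 × (10.73 + 9.81) = 419 × 20.54 = 8608 N.

8610 N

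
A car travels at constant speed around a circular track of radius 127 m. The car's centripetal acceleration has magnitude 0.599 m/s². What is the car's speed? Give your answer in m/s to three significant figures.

8.72 m/s

a_c = v²/r ⇒ v = √(a_c · r) = √(0.599 × 127) = √76.07 = 8.722 m/s.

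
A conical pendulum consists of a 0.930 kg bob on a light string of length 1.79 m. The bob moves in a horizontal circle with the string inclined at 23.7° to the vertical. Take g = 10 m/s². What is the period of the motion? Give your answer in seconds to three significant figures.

r = L sinθ = 0.7195 m. From T sinθ = mω²r and T cosθ = mg: tanθ = ω²r/g, so ω² = g tanθ / r = g/(L cosθ).
ω = √(g/(L cosθ)) = √(10.0/(1.79 × 0.9157)) = √6.101 = 2.470 rad/s.
Period = 2π/ω = 2.544 s.

2.54 s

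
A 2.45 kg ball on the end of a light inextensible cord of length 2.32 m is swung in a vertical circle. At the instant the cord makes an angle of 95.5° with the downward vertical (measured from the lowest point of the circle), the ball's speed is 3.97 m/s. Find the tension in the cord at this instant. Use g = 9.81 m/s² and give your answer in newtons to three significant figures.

14.3 N

Take the radial direction toward the centre of the circle as positive. The component of the weight along the string toward the centre is −mg cos φ (φ measured from the bottom), so Newton's second law along the string gives T − mg cos φ = m v²/r.
cos 95.5° = -0.09585, so T = m(v²/r + g cos φ) = 2.45 × ((3.97)²/2.32 + 9.81 × -0.09585) = 2.45 × (6.793 + (-0.9402)) = 2.45 × 5.853 = 14.34 N.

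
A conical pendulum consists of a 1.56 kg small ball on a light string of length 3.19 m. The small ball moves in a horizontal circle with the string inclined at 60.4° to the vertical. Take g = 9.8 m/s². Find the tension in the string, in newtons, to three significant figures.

31.0 N

Vertically the bob has no acceleration, so T cosθ = mg.
T = mg/cosθ = 1.56 × 9.8 / cos 60.4° = 15.29/0.4939 = 30.95 N.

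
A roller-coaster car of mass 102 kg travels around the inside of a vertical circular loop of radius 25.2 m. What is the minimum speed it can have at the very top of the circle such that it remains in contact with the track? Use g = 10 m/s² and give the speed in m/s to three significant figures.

15.9 m/s

At the top, both weight mg and N point toward the centre: N + mg = mv²/r.
At minimum speed N → 0, so mg = mv_min²/r ⇒ v_min = √(g r) = √(10.0 × 25.2) = 15.87 m/s.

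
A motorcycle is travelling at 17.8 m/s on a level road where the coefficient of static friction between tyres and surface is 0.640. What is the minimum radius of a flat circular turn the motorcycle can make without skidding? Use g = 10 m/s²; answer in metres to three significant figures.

At the limit, μ_s m g = m v²/r, so r_min = v²/(μ_s g) = (17.8)²/(0.640 × 10.0) = 316.8/6.400 = 49.51 m.

49.5 m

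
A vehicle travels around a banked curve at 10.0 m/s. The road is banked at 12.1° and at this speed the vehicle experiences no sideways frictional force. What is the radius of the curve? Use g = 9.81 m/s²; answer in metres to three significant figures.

47.5 m

Frictionless banking: tanθ = v²/(rg), so r = v²/(g tanθ).
r = (10.0)²/(9.81 × tan 12.1°) = 100.0/(9.81 × 0.2144) = 100.0/2.103 = 47.55 m.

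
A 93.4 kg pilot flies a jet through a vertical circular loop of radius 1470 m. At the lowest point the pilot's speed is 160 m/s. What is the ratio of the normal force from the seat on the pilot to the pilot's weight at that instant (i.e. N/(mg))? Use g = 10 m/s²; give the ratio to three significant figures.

2.74

At the bottom, N − mg = mv²/r, so N = m(v²/r + g) and N/(mg) = v²/(rg) + 1 = (160)²/(1470 × 10.0) + 1 = 1.741 + 1 = 2.741.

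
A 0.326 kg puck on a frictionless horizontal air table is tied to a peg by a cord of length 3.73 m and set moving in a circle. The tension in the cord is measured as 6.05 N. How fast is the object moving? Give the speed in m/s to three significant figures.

8.32 m/s

T = m v²/r ⇒ v = √(T r / m) = √(6.05 × 3.73 / 0.326) = √69.22 = 8.320 m/s.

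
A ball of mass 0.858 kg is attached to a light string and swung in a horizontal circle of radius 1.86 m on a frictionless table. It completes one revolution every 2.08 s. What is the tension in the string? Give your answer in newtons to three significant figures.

v = 2πr/T = 2π × 1.86/2.08 = 5.619 m/s.
The tension is the only horizontal force, so it supplies the full centripetal force: T = m v²/r = 0.858 × (5.619)²/1.86 = 0.858 × 31.57/1.86 = 14.56 N.

14.6 N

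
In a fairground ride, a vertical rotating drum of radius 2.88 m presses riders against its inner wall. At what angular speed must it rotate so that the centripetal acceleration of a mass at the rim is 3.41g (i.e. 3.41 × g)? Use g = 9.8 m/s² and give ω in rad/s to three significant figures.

Centripetal acceleration a_c = ω²r. Setting ω²r = 3.41g:
ω = √(3.41g / r) = √(3.41 × 9.8 / 2.88) = √11.60 = 3.406 rad/s.

3.41 rad/s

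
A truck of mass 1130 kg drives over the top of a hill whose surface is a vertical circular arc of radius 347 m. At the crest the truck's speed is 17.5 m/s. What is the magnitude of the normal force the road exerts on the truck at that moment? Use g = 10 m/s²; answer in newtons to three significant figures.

At the crest the centripetal acceleration points downward (toward the centre of the arc), so mg − N = mv²/r.
N = m(g − v²/r) = 1130 × (10.0 − (17.5)²/347) = 1130 × (10.0 − 0.8826) = 1130 × 9.117 = 10300 N.

10300 N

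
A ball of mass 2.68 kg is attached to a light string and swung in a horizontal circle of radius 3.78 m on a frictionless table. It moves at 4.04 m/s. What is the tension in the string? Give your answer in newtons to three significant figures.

The tension is the only horizontal force, so it supplies the full centripetal force: T = m v²/r = 2.68 × (4.040)²/3.78 = 2.68 × 16.32/3.78 = 11.57 N.

11.6 N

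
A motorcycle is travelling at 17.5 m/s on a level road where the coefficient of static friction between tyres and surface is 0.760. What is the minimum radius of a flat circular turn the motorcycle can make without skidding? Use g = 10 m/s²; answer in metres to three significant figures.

At the limit, μ_s m g = m v²/r, so r_min = v²/(μ_s g) = (17.5)²/(0.760 × 10.0) = 306.2/7.600 = 40.30 m.

40.3 m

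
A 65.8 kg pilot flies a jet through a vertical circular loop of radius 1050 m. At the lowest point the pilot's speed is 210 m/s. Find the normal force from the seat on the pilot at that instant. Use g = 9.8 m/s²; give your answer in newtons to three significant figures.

At the lowest point, N points up (toward the centre) and the weight mg points down (away from the centre), so the net inward force is N − mg = mv²/r.
N = m(v²/r + g) = 65.8 × ((210)²/1050 + 9.8) = 65.8 × (42.00 + 9.8) = 65.8 × 51.80 = 3408 N.

3410 N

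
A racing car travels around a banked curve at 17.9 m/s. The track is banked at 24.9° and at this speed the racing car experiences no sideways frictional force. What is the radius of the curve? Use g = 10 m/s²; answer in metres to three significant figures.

Frictionless banking: tanθ = v²/(rg), so r = v²/(g tanθ).
r = (17.9)²/(10.0 × tan 24.9°) = 320.4/(10.0 × 0.4642) = 320.4/4.642 = 69.03 m.

69.0 m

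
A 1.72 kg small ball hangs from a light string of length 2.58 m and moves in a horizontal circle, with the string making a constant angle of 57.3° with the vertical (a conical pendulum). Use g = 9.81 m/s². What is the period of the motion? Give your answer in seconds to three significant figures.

r = L sinθ = 2.171 m. From T sinθ = mω²r and T cosθ = mg: tanθ = ω²r/g, so ω² = g tanθ / r = g/(L cosθ).
ω = √(g/(L cosθ)) = √(9.81/(2.58 × 0.5402)) = √7.038 = 2.653 rad/s.
Period = 2π/ω = 2.368 s.

2.37 s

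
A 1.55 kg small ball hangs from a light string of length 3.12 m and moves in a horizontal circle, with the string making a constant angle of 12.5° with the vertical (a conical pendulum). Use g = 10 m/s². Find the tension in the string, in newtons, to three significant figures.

Vertically the bob has no acceleration, so T cosθ = mg.
T = mg/cosθ = 1.55 × 10.0 / cos 12.5° = 15.50/0.9763 = 15.88 N.

15.9 N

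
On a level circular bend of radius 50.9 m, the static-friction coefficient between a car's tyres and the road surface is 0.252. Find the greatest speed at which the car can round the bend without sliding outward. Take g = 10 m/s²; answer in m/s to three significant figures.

Friction provides the centripetal force on a flat curve. At maximum speed it is at its limiting value: μ_s m g = m v²/r.
Mass cancels: v_max = √(μ_s g r) = √(0.252 × 10.0 × 50.9) = √128.3 = 11.33 m/s.

11.3 m/s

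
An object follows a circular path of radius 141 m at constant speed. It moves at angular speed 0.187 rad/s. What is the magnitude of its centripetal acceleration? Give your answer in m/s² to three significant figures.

v = ωr = 0.187 × 141 = 26.37 m/s.
a_c = v²/r = (26.37)²/141 = 695.2/141 = 4.931 m/s².

4.93 m/s²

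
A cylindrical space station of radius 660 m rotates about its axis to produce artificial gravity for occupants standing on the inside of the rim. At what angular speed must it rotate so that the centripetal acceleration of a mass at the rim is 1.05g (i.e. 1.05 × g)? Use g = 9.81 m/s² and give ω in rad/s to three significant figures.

0.125 rad/s

Centripetal acceleration a_c = ω²r. Setting ω²r = 1.05g:
ω = √(1.05g / r) = √(1.05 × 9.81 / 660) = √0.01561 = 0.1249 rad/s.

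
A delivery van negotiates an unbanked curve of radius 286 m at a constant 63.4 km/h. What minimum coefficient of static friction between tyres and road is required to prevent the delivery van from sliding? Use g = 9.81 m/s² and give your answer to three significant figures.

0.111

v = 63.4/3.6 = 17.61 m/s.
Friction provides the centripetal force: μ_s m g = m v²/r, so μ_s = v²/(g r) = (17.61)²/(9.81 × 286) = 310.2/2806 = 0.1105.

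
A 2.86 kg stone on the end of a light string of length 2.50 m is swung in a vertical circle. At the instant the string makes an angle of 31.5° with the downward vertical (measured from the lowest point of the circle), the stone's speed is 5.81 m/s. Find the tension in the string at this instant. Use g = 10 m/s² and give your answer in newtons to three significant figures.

63.0 N

Take the radial direction toward the centre of the circle as positive. The component of the weight along the string toward the centre is −mg cos φ (φ measured from the bottom), so Newton's second law along the string gives T − mg cos φ = m v²/r.
cos 31.5° = 0.8526, so T = m(v²/r + g cos φ) = 2.86 × ((5.81)²/2.50 + 10.0 × 0.8526) = 2.86 × (13.50 + (8.526)) = 2.86 × 22.03 = 63.00 N.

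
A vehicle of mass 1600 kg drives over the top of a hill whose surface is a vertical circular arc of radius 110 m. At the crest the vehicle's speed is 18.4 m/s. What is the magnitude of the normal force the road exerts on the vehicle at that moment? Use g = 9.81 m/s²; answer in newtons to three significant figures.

10800 N

At the crest the centripetal acceleration points downward (toward the centre of the arc), so mg − N = mv²/r.
N = m(g − v²/r) = 1600 × (9.81 − (18.4)²/110) = 1600 × (9.81 − 3.078) = 1600 × 6.732 = 10770 N.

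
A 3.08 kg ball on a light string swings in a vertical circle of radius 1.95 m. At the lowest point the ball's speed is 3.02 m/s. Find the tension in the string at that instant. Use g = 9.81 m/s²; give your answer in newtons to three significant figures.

44.6 N

At the lowest point, T points up (toward the centre) and the weight mg points down (away from the centre), so the net inward force is T − mg = mv²/r.
T = m(v²/r + g) = 3.08 × ((3.02)²/1.95 + 9.81) = 3.08 × (4.677 + 9.81) = 3.08 × 14.49 = 44.62 N.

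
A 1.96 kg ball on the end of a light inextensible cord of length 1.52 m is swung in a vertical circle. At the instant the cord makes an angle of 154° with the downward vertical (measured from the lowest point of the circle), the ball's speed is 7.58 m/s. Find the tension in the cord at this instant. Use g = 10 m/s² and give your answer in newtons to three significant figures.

56.5 N

Take the radial direction toward the centre of the circle as positive. The component of the weight along the string toward the centre is −mg cos φ (φ measured from the bottom), so Newton's second law along the string gives T − mg cos φ = m v²/r.
cos 154° = -0.8988, so T = m(v²/r + g cos φ) = 1.96 × ((7.58)²/1.52 + 10.0 × -0.8988) = 1.96 × (37.80 + (-8.988)) = 1.96 × 28.81 = 56.47 N.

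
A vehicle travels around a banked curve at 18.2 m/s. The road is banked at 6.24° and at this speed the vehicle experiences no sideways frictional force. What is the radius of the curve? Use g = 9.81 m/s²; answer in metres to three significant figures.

309 m

Frictionless banking: tanθ = v²/(rg), so r = v²/(g tanθ).
r = (18.2)²/(9.81 × tan 6.24°) = 331.2/(9.81 × 0.1093) = 331.2/1.073 = 308.8 m.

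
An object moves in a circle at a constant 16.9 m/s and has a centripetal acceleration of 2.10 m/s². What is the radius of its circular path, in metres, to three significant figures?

a_c = v²/r ⇒ r = v²/a_c = (16.9)²/2.10 = 285.6/2.10 = 136.0 m.

136 m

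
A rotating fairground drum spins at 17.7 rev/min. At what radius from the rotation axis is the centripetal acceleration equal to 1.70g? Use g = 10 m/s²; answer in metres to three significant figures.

4.95 m

ω = 17.7 rev/min × 2π/60 = 1.854 rad/s.
a_c = ω²r = 1.70g ⇒ r = 1.70 × 10.0 / (1.854)² = 17.00/3.436 = 4.948 m.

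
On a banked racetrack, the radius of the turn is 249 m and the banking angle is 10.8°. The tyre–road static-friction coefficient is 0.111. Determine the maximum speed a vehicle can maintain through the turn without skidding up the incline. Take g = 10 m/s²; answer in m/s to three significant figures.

At the maximum speed, friction acts down the slope at its limiting value f = μN. Radially (horizontal, toward centre): N sinθ + μN cosθ = mv²/r. Vertically: N cosθ − μN sinθ = mg.
Dividing: v² = r g (sinθ + μcosθ)/(cosθ − μsinθ).
sinθ + μcosθ = 0.1874 + 0.111×0.9823 = 0.2964; cosθ − μsinθ = 0.9823 − 0.111×0.1874 = 0.9615.
v² = 249 × 10.0 × 0.2964/0.9615 = 767.6 m²/s², so v = 27.71 m/s.

27.7 m/s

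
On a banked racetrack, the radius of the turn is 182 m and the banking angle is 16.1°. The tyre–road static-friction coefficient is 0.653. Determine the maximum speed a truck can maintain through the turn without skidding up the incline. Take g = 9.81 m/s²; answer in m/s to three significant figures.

45.5 m/s

At the maximum speed, friction acts down the slope at its limiting value f = μN. Radially (horizontal, toward centre): N sinθ + μN cosθ = mv²/r. Vertically: N cosθ − μN sinθ = mg.
Dividing: v² = r g (sinθ + μcosθ)/(cosθ − μsinθ).
sinθ + μcosθ = 0.2773 + 0.653×0.9608 = 0.9047; cosθ − μsinθ = 0.9608 − 0.653×0.2773 = 0.7797.
v² = 182 × 9.81 × 0.9047/0.7797 = 2072 m²/s², so v = 45.52 m/s.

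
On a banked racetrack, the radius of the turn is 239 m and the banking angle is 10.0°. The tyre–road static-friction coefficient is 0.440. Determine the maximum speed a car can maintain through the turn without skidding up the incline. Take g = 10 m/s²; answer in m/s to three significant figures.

40.0 m/s

At the maximum speed, friction acts down the slope at its limiting value f = μN. Radially (horizontal, toward centre): N sinθ + μN cosθ = mv²/r. Vertically: N cosθ − μN sinθ = mg.
Dividing: v² = r g (sinθ + μcosθ)/(cosθ − μsinθ).
sinθ + μcosθ = 0.1736 + 0.440×0.9848 = 0.6070; cosθ − μsinθ = 0.9848 − 0.440×0.1736 = 0.9084.
v² = 239 × 10.0 × 0.6070/0.9084 = 1597 m²/s², so v = 39.96 m/s.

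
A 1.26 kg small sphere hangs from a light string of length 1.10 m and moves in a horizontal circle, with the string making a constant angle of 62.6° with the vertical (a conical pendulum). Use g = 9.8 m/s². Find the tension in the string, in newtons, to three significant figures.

Vertically the bob has no acceleration, so T cosθ = mg.
T = mg/cosθ = 1.26 × 9.8 / cos 62.6° = 12.35/0.4602 = 26.83 N.

26.8 N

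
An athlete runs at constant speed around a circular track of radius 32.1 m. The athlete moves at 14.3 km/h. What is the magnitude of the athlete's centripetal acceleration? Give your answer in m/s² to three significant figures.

0.492 m/s²

v = 14.3 km/h = 14.3/3.6 = 3.972 m/s.
a_c = v²/r = (3.972)²/32.1 = 15.78/32.1 = 0.4915 m/s².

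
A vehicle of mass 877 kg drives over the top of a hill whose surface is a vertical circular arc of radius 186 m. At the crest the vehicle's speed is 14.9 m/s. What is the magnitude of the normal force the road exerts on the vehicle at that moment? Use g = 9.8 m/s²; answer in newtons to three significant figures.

7550 N

At the crest the centripetal acceleration points downward (toward the centre of the arc), so mg − N = mv²/r.
N = m(g − v²/r) = 877 × (9.8 − (14.9)²/186) = 877 × (9.8 − 1.194) = 877 × 8.606 = 7548 N.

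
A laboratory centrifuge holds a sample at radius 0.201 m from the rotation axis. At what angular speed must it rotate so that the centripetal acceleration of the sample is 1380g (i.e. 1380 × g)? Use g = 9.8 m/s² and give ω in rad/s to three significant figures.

259 rad/s

Centripetal acceleration a_c = ω²r. Setting ω²r = 1380g:
ω = √(1380g / r) = √(1380 × 9.8 / 0.201) = √67280 = 259.4 rad/s.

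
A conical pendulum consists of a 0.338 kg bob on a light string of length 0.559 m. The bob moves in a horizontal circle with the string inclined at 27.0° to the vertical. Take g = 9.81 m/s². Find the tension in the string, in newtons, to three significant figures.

3.72 N

Vertically the bob has no acceleration, so T cosθ = mg.
T = mg/cosθ = 0.338 × 9.81 / cos 27.0° = 3.316/0.8910 = 3.721 N.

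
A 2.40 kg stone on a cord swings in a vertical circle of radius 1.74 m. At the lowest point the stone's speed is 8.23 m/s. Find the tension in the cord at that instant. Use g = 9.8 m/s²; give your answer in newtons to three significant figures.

At the lowest point, T points up (toward the centre) and the weight mg points down (away from the centre), so the net inward force is T − mg = mv²/r.
T = m(v²/r + g) = 2.40 × ((8.23)²/1.74 + 9.8) = 2.40 × (38.93 + 9.8) = 2.40 × 48.73 = 116.9 N.

117 N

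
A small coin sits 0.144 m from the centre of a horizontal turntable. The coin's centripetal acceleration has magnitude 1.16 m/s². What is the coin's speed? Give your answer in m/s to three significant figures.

0.409 m/s

a_c = v²/r ⇒ v = √(a_c · r) = √(1.16 × 0.144) = √0.1670 = 0.4087 m/s.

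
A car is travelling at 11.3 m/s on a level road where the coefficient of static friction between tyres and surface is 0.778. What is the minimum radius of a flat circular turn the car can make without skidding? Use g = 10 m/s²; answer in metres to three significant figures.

16.4 m

At the limit, μ_s m g = m v²/r, so r_min = v²/(μ_s g) = (11.3)²/(0.778 × 10.0) = 127.7/7.780 = 16.41 m.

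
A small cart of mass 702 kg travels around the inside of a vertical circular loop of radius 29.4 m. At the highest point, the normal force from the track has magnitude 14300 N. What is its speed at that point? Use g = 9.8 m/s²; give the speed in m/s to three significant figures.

At the top, N + mg = mv²/r, so v = √(r(N/m + g)) = √(29.4 × (14300/702 + 9.8)) = √(29.4 × 30.17) = √887.0 = 29.78 m/s.

29.8 m/s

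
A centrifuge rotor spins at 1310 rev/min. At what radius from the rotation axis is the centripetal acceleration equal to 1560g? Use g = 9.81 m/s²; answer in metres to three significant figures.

ω = 1310 rev/min × 2π/60 = 137.2 rad/s.
a_c = ω²r = 1560g ⇒ r = 1560 × 9.81 / (137.2)² = 15300/18820 = 0.8132 m.

0.813 m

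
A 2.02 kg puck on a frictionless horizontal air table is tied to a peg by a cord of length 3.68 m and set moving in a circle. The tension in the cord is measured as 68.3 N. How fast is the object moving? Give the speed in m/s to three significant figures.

11.2 m/s

T = m v²/r ⇒ v = √(T r / m) = √(68.3 × 3.68 / 2.02) = √124.4 = 11.15 m/s.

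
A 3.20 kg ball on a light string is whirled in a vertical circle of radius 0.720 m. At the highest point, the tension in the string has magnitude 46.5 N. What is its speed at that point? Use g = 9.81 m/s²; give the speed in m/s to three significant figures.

4.19 m/s

At the top, T + mg = mv²/r, so v = √(r(T/m + g)) = √(0.720 × (46.5/3.20 + 9.81)) = √(0.720 × 24.34) = √17.53 = 4.186 m/s.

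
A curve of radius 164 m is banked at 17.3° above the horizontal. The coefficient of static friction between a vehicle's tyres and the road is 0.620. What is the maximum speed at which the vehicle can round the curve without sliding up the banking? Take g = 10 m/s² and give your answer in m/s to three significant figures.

43.5 m/s

At the maximum speed, friction acts down the slope at its limiting value f = μN. Radially (horizontal, toward centre): N sinθ + μN cosθ = mv²/r. Vertically: N cosθ − μN sinθ = mg.
Dividing: v² = r g (sinθ + μcosθ)/(cosθ − μsinθ).
sinθ + μcosθ = 0.2974 + 0.620×0.9548 = 0.8893; cosθ − μsinθ = 0.9548 − 0.620×0.2974 = 0.7704.
v² = 164 × 10.0 × 0.8893/0.7704 = 1893 m²/s², so v = 43.51 m/s.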